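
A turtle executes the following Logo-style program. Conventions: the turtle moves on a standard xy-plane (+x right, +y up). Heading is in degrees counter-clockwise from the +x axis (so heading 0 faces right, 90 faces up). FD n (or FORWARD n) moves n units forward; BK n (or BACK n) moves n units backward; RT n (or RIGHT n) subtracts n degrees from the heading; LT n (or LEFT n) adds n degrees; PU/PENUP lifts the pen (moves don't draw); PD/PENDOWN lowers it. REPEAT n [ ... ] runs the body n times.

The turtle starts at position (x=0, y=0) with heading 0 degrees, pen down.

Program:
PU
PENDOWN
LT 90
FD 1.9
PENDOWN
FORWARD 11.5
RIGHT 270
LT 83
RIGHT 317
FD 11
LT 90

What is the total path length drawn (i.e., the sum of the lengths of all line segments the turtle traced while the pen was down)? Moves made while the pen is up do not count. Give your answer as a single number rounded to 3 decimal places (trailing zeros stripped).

Executing turtle program step by step:
Start: pos=(0,0), heading=0, pen down
PU: pen up
PD: pen down
LT 90: heading 0 -> 90
FD 1.9: (0,0) -> (0,1.9) [heading=90, draw]
PD: pen down
FD 11.5: (0,1.9) -> (0,13.4) [heading=90, draw]
RT 270: heading 90 -> 180
LT 83: heading 180 -> 263
RT 317: heading 263 -> 306
FD 11: (0,13.4) -> (6.466,4.501) [heading=306, draw]
LT 90: heading 306 -> 36
Final: pos=(6.466,4.501), heading=36, 3 segment(s) drawn

Segment lengths:
  seg 1: (0,0) -> (0,1.9), length = 1.9
  seg 2: (0,1.9) -> (0,13.4), length = 11.5
  seg 3: (0,13.4) -> (6.466,4.501), length = 11
Total = 24.4

Answer: 24.4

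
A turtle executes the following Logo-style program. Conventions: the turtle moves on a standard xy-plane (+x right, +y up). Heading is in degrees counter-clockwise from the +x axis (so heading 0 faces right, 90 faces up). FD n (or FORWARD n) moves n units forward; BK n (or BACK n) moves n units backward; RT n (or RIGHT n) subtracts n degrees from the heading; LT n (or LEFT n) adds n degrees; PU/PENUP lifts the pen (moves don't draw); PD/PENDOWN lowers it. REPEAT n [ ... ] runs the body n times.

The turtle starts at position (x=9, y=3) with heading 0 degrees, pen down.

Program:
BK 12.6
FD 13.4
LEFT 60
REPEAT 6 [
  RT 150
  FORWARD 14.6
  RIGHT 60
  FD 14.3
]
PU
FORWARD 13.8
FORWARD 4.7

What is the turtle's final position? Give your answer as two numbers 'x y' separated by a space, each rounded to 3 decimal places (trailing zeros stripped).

Executing turtle program step by step:
Start: pos=(9,3), heading=0, pen down
BK 12.6: (9,3) -> (-3.6,3) [heading=0, draw]
FD 13.4: (-3.6,3) -> (9.8,3) [heading=0, draw]
LT 60: heading 0 -> 60
REPEAT 6 [
  -- iteration 1/6 --
  RT 150: heading 60 -> 270
  FD 14.6: (9.8,3) -> (9.8,-11.6) [heading=270, draw]
  RT 60: heading 270 -> 210
  FD 14.3: (9.8,-11.6) -> (-2.584,-18.75) [heading=210, draw]
  -- iteration 2/6 --
  RT 150: heading 210 -> 60
  FD 14.6: (-2.584,-18.75) -> (4.716,-6.106) [heading=60, draw]
  RT 60: heading 60 -> 0
  FD 14.3: (4.716,-6.106) -> (19.016,-6.106) [heading=0, draw]
  -- iteration 3/6 --
  RT 150: heading 0 -> 210
  FD 14.6: (19.016,-6.106) -> (6.372,-13.406) [heading=210, draw]
  RT 60: heading 210 -> 150
  FD 14.3: (6.372,-13.406) -> (-6.012,-6.256) [heading=150, draw]
  -- iteration 4/6 --
  RT 150: heading 150 -> 0
  FD 14.6: (-6.012,-6.256) -> (8.588,-6.256) [heading=0, draw]
  RT 60: heading 0 -> 300
  FD 14.3: (8.588,-6.256) -> (15.738,-18.64) [heading=300, draw]
  -- iteration 5/6 --
  RT 150: heading 300 -> 150
  FD 14.6: (15.738,-18.64) -> (3.094,-11.34) [heading=150, draw]
  RT 60: heading 150 -> 90
  FD 14.3: (3.094,-11.34) -> (3.094,2.96) [heading=90, draw]
  -- iteration 6/6 --
  RT 150: heading 90 -> 300
  FD 14.6: (3.094,2.96) -> (10.394,-9.684) [heading=300, draw]
  RT 60: heading 300 -> 240
  FD 14.3: (10.394,-9.684) -> (3.244,-22.068) [heading=240, draw]
]
PU: pen up
FD 13.8: (3.244,-22.068) -> (-3.656,-34.019) [heading=240, move]
FD 4.7: (-3.656,-34.019) -> (-6.006,-38.09) [heading=240, move]
Final: pos=(-6.006,-38.09), heading=240, 14 segment(s) drawn

Answer: -6.006 -38.09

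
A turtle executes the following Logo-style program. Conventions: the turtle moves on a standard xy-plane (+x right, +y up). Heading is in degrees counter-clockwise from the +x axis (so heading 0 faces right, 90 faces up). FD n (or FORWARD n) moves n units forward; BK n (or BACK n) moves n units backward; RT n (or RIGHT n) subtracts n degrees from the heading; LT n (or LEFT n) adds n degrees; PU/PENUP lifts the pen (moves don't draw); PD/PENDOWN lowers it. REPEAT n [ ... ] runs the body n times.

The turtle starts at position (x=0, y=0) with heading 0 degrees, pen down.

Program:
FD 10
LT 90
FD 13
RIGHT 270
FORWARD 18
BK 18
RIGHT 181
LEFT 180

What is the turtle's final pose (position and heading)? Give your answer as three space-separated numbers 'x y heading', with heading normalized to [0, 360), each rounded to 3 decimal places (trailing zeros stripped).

Answer: 10 13 179

Derivation:
Executing turtle program step by step:
Start: pos=(0,0), heading=0, pen down
FD 10: (0,0) -> (10,0) [heading=0, draw]
LT 90: heading 0 -> 90
FD 13: (10,0) -> (10,13) [heading=90, draw]
RT 270: heading 90 -> 180
FD 18: (10,13) -> (-8,13) [heading=180, draw]
BK 18: (-8,13) -> (10,13) [heading=180, draw]
RT 181: heading 180 -> 359
LT 180: heading 359 -> 179
Final: pos=(10,13), heading=179, 4 segment(s) drawn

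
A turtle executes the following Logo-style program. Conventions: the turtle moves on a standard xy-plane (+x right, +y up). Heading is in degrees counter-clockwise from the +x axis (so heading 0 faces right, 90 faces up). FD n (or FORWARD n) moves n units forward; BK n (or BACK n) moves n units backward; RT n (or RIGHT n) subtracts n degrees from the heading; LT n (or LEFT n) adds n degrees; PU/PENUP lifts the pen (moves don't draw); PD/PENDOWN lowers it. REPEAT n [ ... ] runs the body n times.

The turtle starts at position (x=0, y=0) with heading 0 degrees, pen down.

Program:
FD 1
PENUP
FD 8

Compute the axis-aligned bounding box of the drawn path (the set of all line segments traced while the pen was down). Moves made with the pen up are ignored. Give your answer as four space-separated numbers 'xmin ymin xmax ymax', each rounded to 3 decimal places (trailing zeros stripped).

Answer: 0 0 1 0

Derivation:
Executing turtle program step by step:
Start: pos=(0,0), heading=0, pen down
FD 1: (0,0) -> (1,0) [heading=0, draw]
PU: pen up
FD 8: (1,0) -> (9,0) [heading=0, move]
Final: pos=(9,0), heading=0, 1 segment(s) drawn

Segment endpoints: x in {0, 1}, y in {0}
xmin=0, ymin=0, xmax=1, ymax=0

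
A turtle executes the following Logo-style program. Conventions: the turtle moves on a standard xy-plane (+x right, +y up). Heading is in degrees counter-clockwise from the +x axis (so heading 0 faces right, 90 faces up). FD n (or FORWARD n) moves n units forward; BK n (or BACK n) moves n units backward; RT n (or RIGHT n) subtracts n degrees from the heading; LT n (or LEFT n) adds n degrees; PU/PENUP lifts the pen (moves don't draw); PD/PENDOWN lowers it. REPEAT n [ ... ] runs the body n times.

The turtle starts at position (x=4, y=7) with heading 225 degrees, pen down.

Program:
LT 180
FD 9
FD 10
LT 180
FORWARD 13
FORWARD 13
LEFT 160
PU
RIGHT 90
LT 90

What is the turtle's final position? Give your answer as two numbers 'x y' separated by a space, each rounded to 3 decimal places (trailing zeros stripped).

Answer: -0.95 2.05

Derivation:
Executing turtle program step by step:
Start: pos=(4,7), heading=225, pen down
LT 180: heading 225 -> 45
FD 9: (4,7) -> (10.364,13.364) [heading=45, draw]
FD 10: (10.364,13.364) -> (17.435,20.435) [heading=45, draw]
LT 180: heading 45 -> 225
FD 13: (17.435,20.435) -> (8.243,11.243) [heading=225, draw]
FD 13: (8.243,11.243) -> (-0.95,2.05) [heading=225, draw]
LT 160: heading 225 -> 25
PU: pen up
RT 90: heading 25 -> 295
LT 90: heading 295 -> 25
Final: pos=(-0.95,2.05), heading=25, 4 segment(s) drawn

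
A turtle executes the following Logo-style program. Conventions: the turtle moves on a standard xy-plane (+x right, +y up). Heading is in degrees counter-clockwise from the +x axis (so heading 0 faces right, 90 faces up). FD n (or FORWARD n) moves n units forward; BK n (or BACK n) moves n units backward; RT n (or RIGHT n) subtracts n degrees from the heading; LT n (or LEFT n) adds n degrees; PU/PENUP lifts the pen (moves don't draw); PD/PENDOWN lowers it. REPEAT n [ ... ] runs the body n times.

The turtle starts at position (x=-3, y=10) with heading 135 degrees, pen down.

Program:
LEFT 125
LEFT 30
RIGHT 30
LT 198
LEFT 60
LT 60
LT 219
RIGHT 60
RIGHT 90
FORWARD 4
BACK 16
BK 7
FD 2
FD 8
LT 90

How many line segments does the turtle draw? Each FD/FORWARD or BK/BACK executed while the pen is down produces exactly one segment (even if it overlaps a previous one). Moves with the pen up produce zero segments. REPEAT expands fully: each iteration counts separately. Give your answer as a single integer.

Executing turtle program step by step:
Start: pos=(-3,10), heading=135, pen down
LT 125: heading 135 -> 260
LT 30: heading 260 -> 290
RT 30: heading 290 -> 260
LT 198: heading 260 -> 98
LT 60: heading 98 -> 158
LT 60: heading 158 -> 218
LT 219: heading 218 -> 77
RT 60: heading 77 -> 17
RT 90: heading 17 -> 287
FD 4: (-3,10) -> (-1.831,6.175) [heading=287, draw]
BK 16: (-1.831,6.175) -> (-6.508,21.476) [heading=287, draw]
BK 7: (-6.508,21.476) -> (-8.555,28.17) [heading=287, draw]
FD 2: (-8.555,28.17) -> (-7.97,26.257) [heading=287, draw]
FD 8: (-7.97,26.257) -> (-5.631,18.607) [heading=287, draw]
LT 90: heading 287 -> 17
Final: pos=(-5.631,18.607), heading=17, 5 segment(s) drawn
Segments drawn: 5

Answer: 5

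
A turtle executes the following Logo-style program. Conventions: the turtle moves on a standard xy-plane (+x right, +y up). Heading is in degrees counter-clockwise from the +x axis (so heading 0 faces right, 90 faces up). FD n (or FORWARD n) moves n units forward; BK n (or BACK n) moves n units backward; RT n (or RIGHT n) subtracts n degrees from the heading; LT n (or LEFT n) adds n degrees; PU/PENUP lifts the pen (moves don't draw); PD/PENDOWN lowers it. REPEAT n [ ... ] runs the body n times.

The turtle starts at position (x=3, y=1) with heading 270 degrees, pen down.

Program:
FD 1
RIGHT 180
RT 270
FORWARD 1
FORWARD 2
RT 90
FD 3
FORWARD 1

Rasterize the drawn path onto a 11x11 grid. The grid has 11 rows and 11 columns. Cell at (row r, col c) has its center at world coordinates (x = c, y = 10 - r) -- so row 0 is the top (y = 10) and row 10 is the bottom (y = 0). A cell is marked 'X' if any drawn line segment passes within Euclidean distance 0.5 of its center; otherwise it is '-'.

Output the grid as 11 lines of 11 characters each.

Segment 0: (3,1) -> (3,0)
Segment 1: (3,0) -> (2,-0)
Segment 2: (2,-0) -> (0,-0)
Segment 3: (0,-0) -> (-0,3)
Segment 4: (-0,3) -> (-0,4)

Answer: -----------
-----------
-----------
-----------
-----------
-----------
X----------
X----------
X----------
X--X-------
XXXX-------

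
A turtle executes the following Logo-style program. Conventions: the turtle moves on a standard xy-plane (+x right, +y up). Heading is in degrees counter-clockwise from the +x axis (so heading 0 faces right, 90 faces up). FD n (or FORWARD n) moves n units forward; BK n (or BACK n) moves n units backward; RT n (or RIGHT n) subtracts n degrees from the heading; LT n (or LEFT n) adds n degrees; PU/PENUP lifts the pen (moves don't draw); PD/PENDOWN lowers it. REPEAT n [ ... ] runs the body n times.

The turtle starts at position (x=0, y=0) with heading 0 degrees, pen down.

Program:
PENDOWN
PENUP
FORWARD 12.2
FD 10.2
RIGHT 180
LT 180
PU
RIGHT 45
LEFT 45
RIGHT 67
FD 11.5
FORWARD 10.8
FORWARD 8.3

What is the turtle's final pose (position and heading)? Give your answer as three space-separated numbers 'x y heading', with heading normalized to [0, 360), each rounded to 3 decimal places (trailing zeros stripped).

Answer: 34.356 -28.167 293

Derivation:
Executing turtle program step by step:
Start: pos=(0,0), heading=0, pen down
PD: pen down
PU: pen up
FD 12.2: (0,0) -> (12.2,0) [heading=0, move]
FD 10.2: (12.2,0) -> (22.4,0) [heading=0, move]
RT 180: heading 0 -> 180
LT 180: heading 180 -> 0
PU: pen up
RT 45: heading 0 -> 315
LT 45: heading 315 -> 0
RT 67: heading 0 -> 293
FD 11.5: (22.4,0) -> (26.893,-10.586) [heading=293, move]
FD 10.8: (26.893,-10.586) -> (31.113,-20.527) [heading=293, move]
FD 8.3: (31.113,-20.527) -> (34.356,-28.167) [heading=293, move]
Final: pos=(34.356,-28.167), heading=293, 0 segment(s) drawn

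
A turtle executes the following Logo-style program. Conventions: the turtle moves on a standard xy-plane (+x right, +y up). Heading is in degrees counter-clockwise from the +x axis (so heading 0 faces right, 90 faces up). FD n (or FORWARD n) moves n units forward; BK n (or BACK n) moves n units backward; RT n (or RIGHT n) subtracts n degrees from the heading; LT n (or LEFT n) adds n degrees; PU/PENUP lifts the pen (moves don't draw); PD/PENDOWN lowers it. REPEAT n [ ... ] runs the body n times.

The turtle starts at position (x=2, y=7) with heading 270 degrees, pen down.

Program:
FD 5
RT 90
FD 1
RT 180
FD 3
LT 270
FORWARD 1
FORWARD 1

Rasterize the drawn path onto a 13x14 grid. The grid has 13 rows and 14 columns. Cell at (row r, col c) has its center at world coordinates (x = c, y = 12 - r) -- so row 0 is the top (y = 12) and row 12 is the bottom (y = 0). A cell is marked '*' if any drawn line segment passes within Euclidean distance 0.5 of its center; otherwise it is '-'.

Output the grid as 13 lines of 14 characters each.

Segment 0: (2,7) -> (2,2)
Segment 1: (2,2) -> (1,2)
Segment 2: (1,2) -> (4,2)
Segment 3: (4,2) -> (4,1)
Segment 4: (4,1) -> (4,0)

Answer: --------------
--------------
--------------
--------------
--------------
--*-----------
--*-----------
--*-----------
--*-----------
--*-----------
-****---------
----*---------
----*---------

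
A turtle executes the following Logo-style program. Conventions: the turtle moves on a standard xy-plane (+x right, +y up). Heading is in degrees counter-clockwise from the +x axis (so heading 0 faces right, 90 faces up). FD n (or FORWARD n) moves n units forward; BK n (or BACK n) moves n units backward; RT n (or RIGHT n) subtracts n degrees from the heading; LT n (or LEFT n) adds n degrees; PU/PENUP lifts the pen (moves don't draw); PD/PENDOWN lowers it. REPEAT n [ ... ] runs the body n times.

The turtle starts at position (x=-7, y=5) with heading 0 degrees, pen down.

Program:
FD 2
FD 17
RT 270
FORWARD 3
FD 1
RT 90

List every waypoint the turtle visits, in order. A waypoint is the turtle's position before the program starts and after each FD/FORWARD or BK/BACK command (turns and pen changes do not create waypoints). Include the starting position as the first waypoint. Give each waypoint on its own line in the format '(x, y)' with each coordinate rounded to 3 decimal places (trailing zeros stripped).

Answer: (-7, 5)
(-5, 5)
(12, 5)
(12, 8)
(12, 9)

Derivation:
Executing turtle program step by step:
Start: pos=(-7,5), heading=0, pen down
FD 2: (-7,5) -> (-5,5) [heading=0, draw]
FD 17: (-5,5) -> (12,5) [heading=0, draw]
RT 270: heading 0 -> 90
FD 3: (12,5) -> (12,8) [heading=90, draw]
FD 1: (12,8) -> (12,9) [heading=90, draw]
RT 90: heading 90 -> 0
Final: pos=(12,9), heading=0, 4 segment(s) drawn
Waypoints (5 total):
(-7, 5)
(-5, 5)
(12, 5)
(12, 8)
(12, 9)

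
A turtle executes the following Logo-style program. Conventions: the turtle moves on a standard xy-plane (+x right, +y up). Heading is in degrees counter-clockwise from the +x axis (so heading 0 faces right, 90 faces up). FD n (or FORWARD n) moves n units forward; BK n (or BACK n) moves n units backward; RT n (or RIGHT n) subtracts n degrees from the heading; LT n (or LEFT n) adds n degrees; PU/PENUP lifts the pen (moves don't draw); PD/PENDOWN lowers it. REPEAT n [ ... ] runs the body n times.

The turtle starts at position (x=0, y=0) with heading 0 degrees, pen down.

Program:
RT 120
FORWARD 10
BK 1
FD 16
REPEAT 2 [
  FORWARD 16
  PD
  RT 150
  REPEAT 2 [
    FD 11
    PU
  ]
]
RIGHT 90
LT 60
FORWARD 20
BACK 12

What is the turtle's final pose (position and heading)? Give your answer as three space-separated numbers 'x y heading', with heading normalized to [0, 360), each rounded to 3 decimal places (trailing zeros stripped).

Answer: -9.5 -24.56 270

Derivation:
Executing turtle program step by step:
Start: pos=(0,0), heading=0, pen down
RT 120: heading 0 -> 240
FD 10: (0,0) -> (-5,-8.66) [heading=240, draw]
BK 1: (-5,-8.66) -> (-4.5,-7.794) [heading=240, draw]
FD 16: (-4.5,-7.794) -> (-12.5,-21.651) [heading=240, draw]
REPEAT 2 [
  -- iteration 1/2 --
  FD 16: (-12.5,-21.651) -> (-20.5,-35.507) [heading=240, draw]
  PD: pen down
  RT 150: heading 240 -> 90
  REPEAT 2 [
    -- iteration 1/2 --
    FD 11: (-20.5,-35.507) -> (-20.5,-24.507) [heading=90, draw]
    PU: pen up
    -- iteration 2/2 --
    FD 11: (-20.5,-24.507) -> (-20.5,-13.507) [heading=90, move]
    PU: pen up
  ]
  -- iteration 2/2 --
  FD 16: (-20.5,-13.507) -> (-20.5,2.493) [heading=90, move]
  PD: pen down
  RT 150: heading 90 -> 300
  REPEAT 2 [
    -- iteration 1/2 --
    FD 11: (-20.5,2.493) -> (-15,-7.033) [heading=300, draw]
    PU: pen up
    -- iteration 2/2 --
    FD 11: (-15,-7.033) -> (-9.5,-16.56) [heading=300, move]
    PU: pen up
  ]
]
RT 90: heading 300 -> 210
LT 60: heading 210 -> 270
FD 20: (-9.5,-16.56) -> (-9.5,-36.56) [heading=270, move]
BK 12: (-9.5,-36.56) -> (-9.5,-24.56) [heading=270, move]
Final: pos=(-9.5,-24.56), heading=270, 6 segment(s) drawn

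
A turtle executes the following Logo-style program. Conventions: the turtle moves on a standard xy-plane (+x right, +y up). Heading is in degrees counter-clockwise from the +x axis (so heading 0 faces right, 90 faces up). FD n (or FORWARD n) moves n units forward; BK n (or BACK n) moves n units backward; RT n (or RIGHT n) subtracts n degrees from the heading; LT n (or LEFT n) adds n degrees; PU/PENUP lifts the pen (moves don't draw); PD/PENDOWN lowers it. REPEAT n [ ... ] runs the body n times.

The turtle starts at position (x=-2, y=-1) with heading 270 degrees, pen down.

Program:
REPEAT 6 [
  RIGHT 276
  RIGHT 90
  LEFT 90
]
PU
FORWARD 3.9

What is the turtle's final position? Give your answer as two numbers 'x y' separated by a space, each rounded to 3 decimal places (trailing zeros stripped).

Executing turtle program step by step:
Start: pos=(-2,-1), heading=270, pen down
REPEAT 6 [
  -- iteration 1/6 --
  RT 276: heading 270 -> 354
  RT 90: heading 354 -> 264
  LT 90: heading 264 -> 354
  -- iteration 2/6 --
  RT 276: heading 354 -> 78
  RT 90: heading 78 -> 348
  LT 90: heading 348 -> 78
  -- iteration 3/6 --
  RT 276: heading 78 -> 162
  RT 90: heading 162 -> 72
  LT 90: heading 72 -> 162
  -- iteration 4/6 --
  RT 276: heading 162 -> 246
  RT 90: heading 246 -> 156
  LT 90: heading 156 -> 246
  -- iteration 5/6 --
  RT 276: heading 246 -> 330
  RT 90: heading 330 -> 240
  LT 90: heading 240 -> 330
  -- iteration 6/6 --
  RT 276: heading 330 -> 54
  RT 90: heading 54 -> 324
  LT 90: heading 324 -> 54
]
PU: pen up
FD 3.9: (-2,-1) -> (0.292,2.155) [heading=54, move]
Final: pos=(0.292,2.155), heading=54, 0 segment(s) drawn

Answer: 0.292 2.155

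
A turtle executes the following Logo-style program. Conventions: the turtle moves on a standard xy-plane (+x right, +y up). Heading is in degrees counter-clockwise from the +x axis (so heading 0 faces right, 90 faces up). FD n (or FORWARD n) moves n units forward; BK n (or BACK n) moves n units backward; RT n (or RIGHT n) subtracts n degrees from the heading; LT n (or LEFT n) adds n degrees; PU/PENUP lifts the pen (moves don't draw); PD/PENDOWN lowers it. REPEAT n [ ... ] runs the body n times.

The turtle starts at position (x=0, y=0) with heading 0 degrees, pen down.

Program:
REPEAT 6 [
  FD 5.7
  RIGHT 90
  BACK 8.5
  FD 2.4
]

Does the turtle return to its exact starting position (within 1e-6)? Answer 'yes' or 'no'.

Answer: no

Derivation:
Executing turtle program step by step:
Start: pos=(0,0), heading=0, pen down
REPEAT 6 [
  -- iteration 1/6 --
  FD 5.7: (0,0) -> (5.7,0) [heading=0, draw]
  RT 90: heading 0 -> 270
  BK 8.5: (5.7,0) -> (5.7,8.5) [heading=270, draw]
  FD 2.4: (5.7,8.5) -> (5.7,6.1) [heading=270, draw]
  -- iteration 2/6 --
  FD 5.7: (5.7,6.1) -> (5.7,0.4) [heading=270, draw]
  RT 90: heading 270 -> 180
  BK 8.5: (5.7,0.4) -> (14.2,0.4) [heading=180, draw]
  FD 2.4: (14.2,0.4) -> (11.8,0.4) [heading=180, draw]
  -- iteration 3/6 --
  FD 5.7: (11.8,0.4) -> (6.1,0.4) [heading=180, draw]
  RT 90: heading 180 -> 90
  BK 8.5: (6.1,0.4) -> (6.1,-8.1) [heading=90, draw]
  FD 2.4: (6.1,-8.1) -> (6.1,-5.7) [heading=90, draw]
  -- iteration 4/6 --
  FD 5.7: (6.1,-5.7) -> (6.1,0) [heading=90, draw]
  RT 90: heading 90 -> 0
  BK 8.5: (6.1,0) -> (-2.4,0) [heading=0, draw]
  FD 2.4: (-2.4,0) -> (0,0) [heading=0, draw]
  -- iteration 5/6 --
  FD 5.7: (0,0) -> (5.7,0) [heading=0, draw]
  RT 90: heading 0 -> 270
  BK 8.5: (5.7,0) -> (5.7,8.5) [heading=270, draw]
  FD 2.4: (5.7,8.5) -> (5.7,6.1) [heading=270, draw]
  -- iteration 6/6 --
  FD 5.7: (5.7,6.1) -> (5.7,0.4) [heading=270, draw]
  RT 90: heading 270 -> 180
  BK 8.5: (5.7,0.4) -> (14.2,0.4) [heading=180, draw]
  FD 2.4: (14.2,0.4) -> (11.8,0.4) [heading=180, draw]
]
Final: pos=(11.8,0.4), heading=180, 18 segment(s) drawn

Start position: (0, 0)
Final position: (11.8, 0.4)
Distance = 11.807; >= 1e-6 -> NOT closed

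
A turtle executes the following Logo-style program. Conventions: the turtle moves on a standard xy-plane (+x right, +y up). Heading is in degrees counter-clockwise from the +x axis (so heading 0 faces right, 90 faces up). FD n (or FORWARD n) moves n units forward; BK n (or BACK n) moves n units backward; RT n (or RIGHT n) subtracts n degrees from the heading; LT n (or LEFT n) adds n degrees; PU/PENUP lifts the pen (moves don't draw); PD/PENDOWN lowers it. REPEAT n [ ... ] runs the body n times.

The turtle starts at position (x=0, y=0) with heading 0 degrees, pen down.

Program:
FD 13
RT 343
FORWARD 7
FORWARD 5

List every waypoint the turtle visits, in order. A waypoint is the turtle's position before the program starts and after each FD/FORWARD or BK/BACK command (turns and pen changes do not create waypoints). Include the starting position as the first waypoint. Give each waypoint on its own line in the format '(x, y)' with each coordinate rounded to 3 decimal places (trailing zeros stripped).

Executing turtle program step by step:
Start: pos=(0,0), heading=0, pen down
FD 13: (0,0) -> (13,0) [heading=0, draw]
RT 343: heading 0 -> 17
FD 7: (13,0) -> (19.694,2.047) [heading=17, draw]
FD 5: (19.694,2.047) -> (24.476,3.508) [heading=17, draw]
Final: pos=(24.476,3.508), heading=17, 3 segment(s) drawn
Waypoints (4 total):
(0, 0)
(13, 0)
(19.694, 2.047)
(24.476, 3.508)

Answer: (0, 0)
(13, 0)
(19.694, 2.047)
(24.476, 3.508)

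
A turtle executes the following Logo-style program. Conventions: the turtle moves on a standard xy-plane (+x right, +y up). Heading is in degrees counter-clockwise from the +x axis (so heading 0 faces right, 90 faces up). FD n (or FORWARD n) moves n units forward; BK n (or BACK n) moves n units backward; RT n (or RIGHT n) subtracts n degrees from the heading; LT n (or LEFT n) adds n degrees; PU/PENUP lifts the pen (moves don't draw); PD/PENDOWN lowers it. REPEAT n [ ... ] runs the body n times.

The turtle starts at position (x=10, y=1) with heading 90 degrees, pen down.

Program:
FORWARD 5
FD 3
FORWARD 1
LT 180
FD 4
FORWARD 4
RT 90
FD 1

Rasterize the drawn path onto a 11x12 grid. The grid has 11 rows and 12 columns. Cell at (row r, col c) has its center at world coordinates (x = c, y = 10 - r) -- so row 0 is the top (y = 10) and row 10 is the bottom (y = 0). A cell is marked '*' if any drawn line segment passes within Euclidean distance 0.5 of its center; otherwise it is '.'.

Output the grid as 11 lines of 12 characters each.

Segment 0: (10,1) -> (10,6)
Segment 1: (10,6) -> (10,9)
Segment 2: (10,9) -> (10,10)
Segment 3: (10,10) -> (10,6)
Segment 4: (10,6) -> (10,2)
Segment 5: (10,2) -> (9,2)

Answer: ..........*.
..........*.
..........*.
..........*.
..........*.
..........*.
..........*.
..........*.
.........**.
..........*.
............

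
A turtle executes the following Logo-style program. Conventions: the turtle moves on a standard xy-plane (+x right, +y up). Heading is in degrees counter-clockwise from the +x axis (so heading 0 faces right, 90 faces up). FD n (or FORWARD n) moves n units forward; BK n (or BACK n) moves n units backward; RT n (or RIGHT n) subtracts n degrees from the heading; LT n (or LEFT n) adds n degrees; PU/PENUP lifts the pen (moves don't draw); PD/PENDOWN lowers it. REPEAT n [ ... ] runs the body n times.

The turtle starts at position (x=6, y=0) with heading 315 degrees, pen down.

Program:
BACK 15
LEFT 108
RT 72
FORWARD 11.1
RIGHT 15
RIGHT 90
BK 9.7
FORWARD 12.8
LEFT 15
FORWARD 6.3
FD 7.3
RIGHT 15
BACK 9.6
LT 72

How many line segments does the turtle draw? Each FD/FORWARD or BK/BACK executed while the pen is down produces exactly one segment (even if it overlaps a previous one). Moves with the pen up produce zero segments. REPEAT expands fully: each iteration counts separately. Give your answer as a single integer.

Answer: 7

Derivation:
Executing turtle program step by step:
Start: pos=(6,0), heading=315, pen down
BK 15: (6,0) -> (-4.607,10.607) [heading=315, draw]
LT 108: heading 315 -> 63
RT 72: heading 63 -> 351
FD 11.1: (-4.607,10.607) -> (6.357,8.87) [heading=351, draw]
RT 15: heading 351 -> 336
RT 90: heading 336 -> 246
BK 9.7: (6.357,8.87) -> (10.302,17.732) [heading=246, draw]
FD 12.8: (10.302,17.732) -> (5.096,6.038) [heading=246, draw]
LT 15: heading 246 -> 261
FD 6.3: (5.096,6.038) -> (4.11,-0.184) [heading=261, draw]
FD 7.3: (4.11,-0.184) -> (2.968,-7.394) [heading=261, draw]
RT 15: heading 261 -> 246
BK 9.6: (2.968,-7.394) -> (6.873,1.376) [heading=246, draw]
LT 72: heading 246 -> 318
Final: pos=(6.873,1.376), heading=318, 7 segment(s) drawn
Segments drawn: 7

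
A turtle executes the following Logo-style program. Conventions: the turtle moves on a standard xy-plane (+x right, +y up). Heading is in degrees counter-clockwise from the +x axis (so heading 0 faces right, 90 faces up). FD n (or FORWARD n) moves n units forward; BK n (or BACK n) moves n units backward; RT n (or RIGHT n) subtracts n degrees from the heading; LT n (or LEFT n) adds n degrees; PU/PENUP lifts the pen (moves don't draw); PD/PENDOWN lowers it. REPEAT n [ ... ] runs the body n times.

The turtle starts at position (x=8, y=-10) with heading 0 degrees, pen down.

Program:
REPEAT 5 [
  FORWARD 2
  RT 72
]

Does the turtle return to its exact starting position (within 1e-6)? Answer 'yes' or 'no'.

Answer: yes

Derivation:
Executing turtle program step by step:
Start: pos=(8,-10), heading=0, pen down
REPEAT 5 [
  -- iteration 1/5 --
  FD 2: (8,-10) -> (10,-10) [heading=0, draw]
  RT 72: heading 0 -> 288
  -- iteration 2/5 --
  FD 2: (10,-10) -> (10.618,-11.902) [heading=288, draw]
  RT 72: heading 288 -> 216
  -- iteration 3/5 --
  FD 2: (10.618,-11.902) -> (9,-13.078) [heading=216, draw]
  RT 72: heading 216 -> 144
  -- iteration 4/5 --
  FD 2: (9,-13.078) -> (7.382,-11.902) [heading=144, draw]
  RT 72: heading 144 -> 72
  -- iteration 5/5 --
  FD 2: (7.382,-11.902) -> (8,-10) [heading=72, draw]
  RT 72: heading 72 -> 0
]
Final: pos=(8,-10), heading=0, 5 segment(s) drawn

Start position: (8, -10)
Final position: (8, -10)
Distance = 0; < 1e-6 -> CLOSED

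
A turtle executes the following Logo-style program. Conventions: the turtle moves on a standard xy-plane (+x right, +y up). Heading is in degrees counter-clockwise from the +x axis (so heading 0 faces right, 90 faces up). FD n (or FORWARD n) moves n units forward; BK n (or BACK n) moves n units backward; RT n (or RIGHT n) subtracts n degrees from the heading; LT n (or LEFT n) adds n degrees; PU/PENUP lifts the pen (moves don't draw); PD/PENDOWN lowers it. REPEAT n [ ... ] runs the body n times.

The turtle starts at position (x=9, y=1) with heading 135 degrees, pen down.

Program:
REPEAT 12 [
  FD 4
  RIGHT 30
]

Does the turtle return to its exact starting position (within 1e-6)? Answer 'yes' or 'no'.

Answer: yes

Derivation:
Executing turtle program step by step:
Start: pos=(9,1), heading=135, pen down
REPEAT 12 [
  -- iteration 1/12 --
  FD 4: (9,1) -> (6.172,3.828) [heading=135, draw]
  RT 30: heading 135 -> 105
  -- iteration 2/12 --
  FD 4: (6.172,3.828) -> (5.136,7.692) [heading=105, draw]
  RT 30: heading 105 -> 75
  -- iteration 3/12 --
  FD 4: (5.136,7.692) -> (6.172,11.556) [heading=75, draw]
  RT 30: heading 75 -> 45
  -- iteration 4/12 --
  FD 4: (6.172,11.556) -> (9,14.384) [heading=45, draw]
  RT 30: heading 45 -> 15
  -- iteration 5/12 --
  FD 4: (9,14.384) -> (12.864,15.42) [heading=15, draw]
  RT 30: heading 15 -> 345
  -- iteration 6/12 --
  FD 4: (12.864,15.42) -> (16.727,14.384) [heading=345, draw]
  RT 30: heading 345 -> 315
  -- iteration 7/12 --
  FD 4: (16.727,14.384) -> (19.556,11.556) [heading=315, draw]
  RT 30: heading 315 -> 285
  -- iteration 8/12 --
  FD 4: (19.556,11.556) -> (20.591,7.692) [heading=285, draw]
  RT 30: heading 285 -> 255
  -- iteration 9/12 --
  FD 4: (20.591,7.692) -> (19.556,3.828) [heading=255, draw]
  RT 30: heading 255 -> 225
  -- iteration 10/12 --
  FD 4: (19.556,3.828) -> (16.727,1) [heading=225, draw]
  RT 30: heading 225 -> 195
  -- iteration 11/12 --
  FD 4: (16.727,1) -> (12.864,-0.035) [heading=195, draw]
  RT 30: heading 195 -> 165
  -- iteration 12/12 --
  FD 4: (12.864,-0.035) -> (9,1) [heading=165, draw]
  RT 30: heading 165 -> 135
]
Final: pos=(9,1), heading=135, 12 segment(s) drawn

Start position: (9, 1)
Final position: (9, 1)
Distance = 0; < 1e-6 -> CLOSED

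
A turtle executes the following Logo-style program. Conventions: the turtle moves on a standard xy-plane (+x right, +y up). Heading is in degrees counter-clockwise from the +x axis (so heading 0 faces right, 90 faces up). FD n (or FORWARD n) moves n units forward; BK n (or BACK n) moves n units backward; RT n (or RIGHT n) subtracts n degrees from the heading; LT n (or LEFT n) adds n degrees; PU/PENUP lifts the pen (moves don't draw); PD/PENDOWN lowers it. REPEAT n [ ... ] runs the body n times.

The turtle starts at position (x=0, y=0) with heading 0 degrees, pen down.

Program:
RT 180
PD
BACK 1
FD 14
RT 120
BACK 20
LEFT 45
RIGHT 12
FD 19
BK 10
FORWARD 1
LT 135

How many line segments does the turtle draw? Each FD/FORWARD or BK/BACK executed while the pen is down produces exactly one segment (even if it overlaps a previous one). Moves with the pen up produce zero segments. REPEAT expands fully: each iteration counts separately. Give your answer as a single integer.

Executing turtle program step by step:
Start: pos=(0,0), heading=0, pen down
RT 180: heading 0 -> 180
PD: pen down
BK 1: (0,0) -> (1,0) [heading=180, draw]
FD 14: (1,0) -> (-13,0) [heading=180, draw]
RT 120: heading 180 -> 60
BK 20: (-13,0) -> (-23,-17.321) [heading=60, draw]
LT 45: heading 60 -> 105
RT 12: heading 105 -> 93
FD 19: (-23,-17.321) -> (-23.994,1.653) [heading=93, draw]
BK 10: (-23.994,1.653) -> (-23.471,-8.333) [heading=93, draw]
FD 1: (-23.471,-8.333) -> (-23.523,-7.334) [heading=93, draw]
LT 135: heading 93 -> 228
Final: pos=(-23.523,-7.334), heading=228, 6 segment(s) drawn
Segments drawn: 6

Answer: 6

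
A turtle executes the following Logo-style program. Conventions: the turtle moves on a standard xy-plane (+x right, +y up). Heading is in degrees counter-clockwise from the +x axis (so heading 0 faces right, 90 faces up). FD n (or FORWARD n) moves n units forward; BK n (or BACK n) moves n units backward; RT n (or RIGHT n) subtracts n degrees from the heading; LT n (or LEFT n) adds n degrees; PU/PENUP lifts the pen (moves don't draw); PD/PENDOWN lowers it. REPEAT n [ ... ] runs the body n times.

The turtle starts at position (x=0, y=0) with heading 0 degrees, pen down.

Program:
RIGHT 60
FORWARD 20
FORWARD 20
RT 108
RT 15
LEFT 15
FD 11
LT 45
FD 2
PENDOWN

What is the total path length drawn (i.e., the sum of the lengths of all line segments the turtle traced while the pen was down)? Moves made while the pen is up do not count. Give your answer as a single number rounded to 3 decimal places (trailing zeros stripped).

Answer: 53

Derivation:
Executing turtle program step by step:
Start: pos=(0,0), heading=0, pen down
RT 60: heading 0 -> 300
FD 20: (0,0) -> (10,-17.321) [heading=300, draw]
FD 20: (10,-17.321) -> (20,-34.641) [heading=300, draw]
RT 108: heading 300 -> 192
RT 15: heading 192 -> 177
LT 15: heading 177 -> 192
FD 11: (20,-34.641) -> (9.24,-36.928) [heading=192, draw]
LT 45: heading 192 -> 237
FD 2: (9.24,-36.928) -> (8.151,-38.605) [heading=237, draw]
PD: pen down
Final: pos=(8.151,-38.605), heading=237, 4 segment(s) drawn

Segment lengths:
  seg 1: (0,0) -> (10,-17.321), length = 20
  seg 2: (10,-17.321) -> (20,-34.641), length = 20
  seg 3: (20,-34.641) -> (9.24,-36.928), length = 11
  seg 4: (9.24,-36.928) -> (8.151,-38.605), length = 2
Total = 53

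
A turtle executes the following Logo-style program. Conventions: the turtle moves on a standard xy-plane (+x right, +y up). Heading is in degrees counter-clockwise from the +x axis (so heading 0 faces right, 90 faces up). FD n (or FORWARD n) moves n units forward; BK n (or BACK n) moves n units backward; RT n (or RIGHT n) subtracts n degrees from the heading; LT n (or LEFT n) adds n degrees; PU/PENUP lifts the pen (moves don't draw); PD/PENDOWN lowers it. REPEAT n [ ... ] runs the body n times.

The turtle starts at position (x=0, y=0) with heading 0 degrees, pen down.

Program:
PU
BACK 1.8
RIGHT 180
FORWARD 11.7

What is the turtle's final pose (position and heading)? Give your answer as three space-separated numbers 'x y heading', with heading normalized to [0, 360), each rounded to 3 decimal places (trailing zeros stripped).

Answer: -13.5 0 180

Derivation:
Executing turtle program step by step:
Start: pos=(0,0), heading=0, pen down
PU: pen up
BK 1.8: (0,0) -> (-1.8,0) [heading=0, move]
RT 180: heading 0 -> 180
FD 11.7: (-1.8,0) -> (-13.5,0) [heading=180, move]
Final: pos=(-13.5,0), heading=180, 0 segment(s) drawn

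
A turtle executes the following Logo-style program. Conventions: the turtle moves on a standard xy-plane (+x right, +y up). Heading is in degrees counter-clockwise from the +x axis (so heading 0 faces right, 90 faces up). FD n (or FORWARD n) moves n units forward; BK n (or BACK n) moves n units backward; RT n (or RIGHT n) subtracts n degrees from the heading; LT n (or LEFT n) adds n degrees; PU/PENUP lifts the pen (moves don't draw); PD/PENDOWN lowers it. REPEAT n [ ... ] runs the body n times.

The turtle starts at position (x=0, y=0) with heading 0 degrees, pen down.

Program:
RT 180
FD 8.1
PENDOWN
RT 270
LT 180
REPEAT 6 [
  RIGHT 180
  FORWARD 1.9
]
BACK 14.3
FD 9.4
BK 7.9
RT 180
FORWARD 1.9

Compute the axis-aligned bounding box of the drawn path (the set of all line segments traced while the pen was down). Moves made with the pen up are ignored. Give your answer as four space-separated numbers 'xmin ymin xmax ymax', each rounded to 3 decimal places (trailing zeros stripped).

Answer: -8.1 -14.7 0 0

Derivation:
Executing turtle program step by step:
Start: pos=(0,0), heading=0, pen down
RT 180: heading 0 -> 180
FD 8.1: (0,0) -> (-8.1,0) [heading=180, draw]
PD: pen down
RT 270: heading 180 -> 270
LT 180: heading 270 -> 90
REPEAT 6 [
  -- iteration 1/6 --
  RT 180: heading 90 -> 270
  FD 1.9: (-8.1,0) -> (-8.1,-1.9) [heading=270, draw]
  -- iteration 2/6 --
  RT 180: heading 270 -> 90
  FD 1.9: (-8.1,-1.9) -> (-8.1,0) [heading=90, draw]
  -- iteration 3/6 --
  RT 180: heading 90 -> 270
  FD 1.9: (-8.1,0) -> (-8.1,-1.9) [heading=270, draw]
  -- iteration 4/6 --
  RT 180: heading 270 -> 90
  FD 1.9: (-8.1,-1.9) -> (-8.1,0) [heading=90, draw]
  -- iteration 5/6 --
  RT 180: heading 90 -> 270
  FD 1.9: (-8.1,0) -> (-8.1,-1.9) [heading=270, draw]
  -- iteration 6/6 --
  RT 180: heading 270 -> 90
  FD 1.9: (-8.1,-1.9) -> (-8.1,0) [heading=90, draw]
]
BK 14.3: (-8.1,0) -> (-8.1,-14.3) [heading=90, draw]
FD 9.4: (-8.1,-14.3) -> (-8.1,-4.9) [heading=90, draw]
BK 7.9: (-8.1,-4.9) -> (-8.1,-12.8) [heading=90, draw]
RT 180: heading 90 -> 270
FD 1.9: (-8.1,-12.8) -> (-8.1,-14.7) [heading=270, draw]
Final: pos=(-8.1,-14.7), heading=270, 11 segment(s) drawn

Segment endpoints: x in {-8.1, -8.1, -8.1, -8.1, -8.1, 0}, y in {-14.7, -14.3, -12.8, -4.9, -1.9, 0, 0, 0}
xmin=-8.1, ymin=-14.7, xmax=0, ymax=0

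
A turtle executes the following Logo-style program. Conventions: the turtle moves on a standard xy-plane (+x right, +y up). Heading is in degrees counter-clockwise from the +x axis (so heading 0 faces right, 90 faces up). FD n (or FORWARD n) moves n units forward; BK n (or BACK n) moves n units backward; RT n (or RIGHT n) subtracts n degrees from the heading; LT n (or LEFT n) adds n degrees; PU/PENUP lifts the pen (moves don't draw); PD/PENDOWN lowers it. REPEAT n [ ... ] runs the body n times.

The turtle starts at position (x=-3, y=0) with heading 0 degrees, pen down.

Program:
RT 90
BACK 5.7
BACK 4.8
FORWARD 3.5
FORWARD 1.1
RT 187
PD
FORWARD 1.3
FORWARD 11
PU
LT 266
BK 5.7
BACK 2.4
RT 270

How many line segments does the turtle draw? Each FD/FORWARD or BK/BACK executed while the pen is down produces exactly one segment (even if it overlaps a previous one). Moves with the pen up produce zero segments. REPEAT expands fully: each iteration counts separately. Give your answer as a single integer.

Executing turtle program step by step:
Start: pos=(-3,0), heading=0, pen down
RT 90: heading 0 -> 270
BK 5.7: (-3,0) -> (-3,5.7) [heading=270, draw]
BK 4.8: (-3,5.7) -> (-3,10.5) [heading=270, draw]
FD 3.5: (-3,10.5) -> (-3,7) [heading=270, draw]
FD 1.1: (-3,7) -> (-3,5.9) [heading=270, draw]
RT 187: heading 270 -> 83
PD: pen down
FD 1.3: (-3,5.9) -> (-2.842,7.19) [heading=83, draw]
FD 11: (-2.842,7.19) -> (-1.501,18.108) [heading=83, draw]
PU: pen up
LT 266: heading 83 -> 349
BK 5.7: (-1.501,18.108) -> (-7.096,19.196) [heading=349, move]
BK 2.4: (-7.096,19.196) -> (-9.452,19.654) [heading=349, move]
RT 270: heading 349 -> 79
Final: pos=(-9.452,19.654), heading=79, 6 segment(s) drawn
Segments drawn: 6

Answer: 6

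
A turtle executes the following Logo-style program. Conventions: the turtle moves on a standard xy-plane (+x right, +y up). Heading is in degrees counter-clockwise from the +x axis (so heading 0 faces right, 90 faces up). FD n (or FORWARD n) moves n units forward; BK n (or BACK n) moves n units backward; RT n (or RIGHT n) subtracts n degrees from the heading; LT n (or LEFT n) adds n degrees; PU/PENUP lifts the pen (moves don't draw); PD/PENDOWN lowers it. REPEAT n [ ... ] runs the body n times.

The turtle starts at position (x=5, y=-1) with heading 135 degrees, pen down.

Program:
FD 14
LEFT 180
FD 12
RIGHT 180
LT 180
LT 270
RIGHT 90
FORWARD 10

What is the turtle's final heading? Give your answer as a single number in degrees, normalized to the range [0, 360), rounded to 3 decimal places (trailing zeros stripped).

Executing turtle program step by step:
Start: pos=(5,-1), heading=135, pen down
FD 14: (5,-1) -> (-4.899,8.899) [heading=135, draw]
LT 180: heading 135 -> 315
FD 12: (-4.899,8.899) -> (3.586,0.414) [heading=315, draw]
RT 180: heading 315 -> 135
LT 180: heading 135 -> 315
LT 270: heading 315 -> 225
RT 90: heading 225 -> 135
FD 10: (3.586,0.414) -> (-3.485,7.485) [heading=135, draw]
Final: pos=(-3.485,7.485), heading=135, 3 segment(s) drawn

Answer: 135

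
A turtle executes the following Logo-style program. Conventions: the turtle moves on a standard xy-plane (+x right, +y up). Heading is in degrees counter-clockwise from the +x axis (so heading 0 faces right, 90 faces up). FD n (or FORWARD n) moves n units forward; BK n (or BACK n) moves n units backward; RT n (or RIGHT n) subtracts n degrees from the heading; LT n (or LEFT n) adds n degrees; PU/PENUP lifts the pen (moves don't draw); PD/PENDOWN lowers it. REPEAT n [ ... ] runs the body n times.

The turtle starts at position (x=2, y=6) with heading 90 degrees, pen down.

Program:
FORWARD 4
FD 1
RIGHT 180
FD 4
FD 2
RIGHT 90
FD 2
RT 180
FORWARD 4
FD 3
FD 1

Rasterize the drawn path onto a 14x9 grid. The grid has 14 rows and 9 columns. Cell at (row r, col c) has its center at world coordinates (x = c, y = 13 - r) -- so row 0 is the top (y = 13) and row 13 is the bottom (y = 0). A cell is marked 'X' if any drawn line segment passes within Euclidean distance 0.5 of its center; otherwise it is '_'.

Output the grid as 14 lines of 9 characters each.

Segment 0: (2,6) -> (2,10)
Segment 1: (2,10) -> (2,11)
Segment 2: (2,11) -> (2,7)
Segment 3: (2,7) -> (2,5)
Segment 4: (2,5) -> (0,5)
Segment 5: (0,5) -> (4,5)
Segment 6: (4,5) -> (7,5)
Segment 7: (7,5) -> (8,5)

Answer: _________
_________
__X______
__X______
__X______
__X______
__X______
__X______
XXXXXXXXX
_________
_________
_________
_________
_________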